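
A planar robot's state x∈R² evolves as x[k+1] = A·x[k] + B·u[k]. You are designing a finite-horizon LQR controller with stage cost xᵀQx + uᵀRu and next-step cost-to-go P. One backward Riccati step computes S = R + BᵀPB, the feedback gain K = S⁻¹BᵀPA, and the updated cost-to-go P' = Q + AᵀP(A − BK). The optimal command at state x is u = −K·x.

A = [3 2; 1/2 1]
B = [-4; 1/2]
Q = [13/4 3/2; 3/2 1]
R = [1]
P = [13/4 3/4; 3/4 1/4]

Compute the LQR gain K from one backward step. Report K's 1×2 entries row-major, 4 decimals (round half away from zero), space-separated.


-0.7853 -0.5618

BᵀP = [-12.6250 -2.8750]
S = R + BᵀPB = [1] + [49.0625] = [50.0625]
BᵀPA = [-39.3125 -28.1250]
K = S⁻¹·BᵀPA = [-0.7853 -0.5618]
A−BK = [-0.1411 -0.2472; 0.8926 1.2809]
AᵀP(A−BK) = [0.6916 0.5393; 0.5393 0.4494]
P' = Q + AᵀP(A−BK) = [3.9416 2.0393; 2.0393 1.4494]
tr(P') = 5.3911


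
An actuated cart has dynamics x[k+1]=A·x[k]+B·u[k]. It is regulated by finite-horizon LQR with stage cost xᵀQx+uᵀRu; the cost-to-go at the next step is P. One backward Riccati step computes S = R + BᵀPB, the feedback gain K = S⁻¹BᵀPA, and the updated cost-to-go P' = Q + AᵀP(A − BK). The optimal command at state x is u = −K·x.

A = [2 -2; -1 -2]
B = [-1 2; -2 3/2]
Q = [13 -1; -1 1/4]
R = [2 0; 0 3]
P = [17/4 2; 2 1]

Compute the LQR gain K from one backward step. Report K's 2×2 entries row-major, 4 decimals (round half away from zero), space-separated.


-0.2893 0.6239 0.3209 -0.5829

BᵀP = [-8.2500 -4.0000; 11.5000 5.5000]
S = R + BᵀPB = [2 0; 0 3] + [16.2500 -22.5000; -22.5000 31.2500] = [18.2500 -22.5000; -22.5000 34.2500]
BᵀPA = [-12.5000 24.5000; 17.5000 -34.0000]
K = S⁻¹·BᵀPA = [-0.2893 0.6239; 0.3209 -0.5829]
A−BK = [1.0689 -0.2104; -2.0600 0.1220]
AᵀP(A−BK) = [0.7680 -1.0016; -1.0016 1.8979]
P' = Q + AᵀP(A−BK) = [13.7680 -2.0016; -2.0016 2.1479]
tr(P') = 15.9160


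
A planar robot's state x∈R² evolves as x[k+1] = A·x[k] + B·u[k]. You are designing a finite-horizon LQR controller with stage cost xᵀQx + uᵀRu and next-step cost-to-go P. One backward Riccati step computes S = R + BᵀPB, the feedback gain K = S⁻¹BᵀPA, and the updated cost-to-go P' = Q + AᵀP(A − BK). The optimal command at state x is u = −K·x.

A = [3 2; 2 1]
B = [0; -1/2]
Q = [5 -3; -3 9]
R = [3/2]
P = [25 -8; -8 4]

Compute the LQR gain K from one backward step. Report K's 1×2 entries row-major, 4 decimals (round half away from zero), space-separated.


3.2000 2.4000

BᵀP = [4.0000 -2.0000]
S = R + BᵀPB = [3/2] + [1.0000] = [2.5000]
BᵀPA = [8.0000 6.0000]
K = S⁻¹·BᵀPA = [3.2000 2.4000]
A−BK = [3.0000 2.0000; 3.6000 2.2000]
AᵀP(A−BK) = [119.4000 82.8000; 82.8000 57.6000]
P' = Q + AᵀP(A−BK) = [124.4000 79.8000; 79.8000 66.6000]
tr(P') = 191.0000


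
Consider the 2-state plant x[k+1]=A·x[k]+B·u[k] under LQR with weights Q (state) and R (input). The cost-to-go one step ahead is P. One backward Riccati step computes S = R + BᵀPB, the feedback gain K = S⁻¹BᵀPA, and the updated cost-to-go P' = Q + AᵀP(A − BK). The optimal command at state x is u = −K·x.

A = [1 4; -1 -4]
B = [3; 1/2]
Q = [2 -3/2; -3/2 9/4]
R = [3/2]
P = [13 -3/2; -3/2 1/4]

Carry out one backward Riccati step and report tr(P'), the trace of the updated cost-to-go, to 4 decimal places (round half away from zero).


9.7086

BᵀP = [38.2500 -4.3750]
S = R + BᵀPB = [3/2] + [112.5625] = [114.0625]
BᵀPA = [42.6250 170.5000]
K = S⁻¹·BᵀPA = [0.3737 1.4948]
A−BK = [-0.1211 -0.4844; -1.1868 -4.7474]
AᵀP(A−BK) = [0.3211 1.2844; 1.2844 5.1375]
P' = Q + AᵀP(A−BK) = [2.3211 -0.2156; -0.2156 7.3875]
tr(P') = 9.7086


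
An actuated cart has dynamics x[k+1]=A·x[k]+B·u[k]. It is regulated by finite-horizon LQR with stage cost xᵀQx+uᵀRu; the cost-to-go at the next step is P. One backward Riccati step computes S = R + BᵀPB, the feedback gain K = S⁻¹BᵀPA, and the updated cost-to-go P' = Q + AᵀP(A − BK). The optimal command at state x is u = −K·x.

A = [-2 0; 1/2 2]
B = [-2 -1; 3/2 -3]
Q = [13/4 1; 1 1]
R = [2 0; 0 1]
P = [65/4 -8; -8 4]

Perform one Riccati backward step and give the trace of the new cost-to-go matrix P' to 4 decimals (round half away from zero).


BᵀP = [-44.5000 22.0000; 7.7500 -4.0000]
S = R + BᵀPB = [2 0; 0 1] + [122.0000 -21.5000; -21.5000 4.2500] = [124.0000 -21.5000; -21.5000 5.2500]
BᵀPA = [100.0000 44.0000; -17.5000 -8.0000]
K = S⁻¹·BᵀPA = [0.7881 0.3126; -0.1060 -0.2437]
A−BK = [-0.5298 0.3815; -1.0000 0.8000]
AᵀP(A−BK) = [1.3377 0.4768; 0.4768 0.2967]
P' = Q + AᵀP(A−BK) = [4.5877 1.4768; 1.4768 1.2967]
tr(P') = 5.8844

5.8844


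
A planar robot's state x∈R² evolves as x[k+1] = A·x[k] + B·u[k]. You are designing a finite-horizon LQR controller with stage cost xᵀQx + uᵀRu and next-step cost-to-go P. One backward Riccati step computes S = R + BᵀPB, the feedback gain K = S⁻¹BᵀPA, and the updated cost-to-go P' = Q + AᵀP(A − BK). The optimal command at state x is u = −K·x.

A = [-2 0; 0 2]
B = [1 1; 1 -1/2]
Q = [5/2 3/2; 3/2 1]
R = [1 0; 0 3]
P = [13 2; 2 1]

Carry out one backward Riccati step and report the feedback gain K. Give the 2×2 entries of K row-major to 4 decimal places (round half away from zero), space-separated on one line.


-1.1695 0.5085 -0.5763 -0.2712

BᵀP = [15.0000 3.0000; 12.0000 1.5000]
S = R + BᵀPB = [1 0; 0 3] + [18.0000 13.5000; 13.5000 11.2500] = [19.0000 13.5000; 13.5000 14.2500]
BᵀPA = [-30.0000 6.0000; -24.0000 3.0000]
K = S⁻¹·BᵀPA = [-1.1695 0.5085; -0.5763 -0.2712]
A−BK = [-0.2542 -0.2373; 0.8814 1.3559]
AᵀP(A−BK) = [3.0847 0.7458; 0.7458 1.7627]
P' = Q + AᵀP(A−BK) = [5.5847 2.2458; 2.2458 2.7627]
tr(P') = 8.3475


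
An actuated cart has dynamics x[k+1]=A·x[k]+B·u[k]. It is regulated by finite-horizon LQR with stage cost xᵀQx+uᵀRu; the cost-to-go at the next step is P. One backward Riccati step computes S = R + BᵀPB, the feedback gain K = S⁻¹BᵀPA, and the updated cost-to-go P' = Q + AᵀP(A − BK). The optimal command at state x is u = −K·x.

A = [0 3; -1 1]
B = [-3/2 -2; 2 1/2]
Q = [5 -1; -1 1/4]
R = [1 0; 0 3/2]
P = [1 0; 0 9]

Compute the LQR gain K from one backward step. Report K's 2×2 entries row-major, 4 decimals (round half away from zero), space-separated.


-0.5337 0.7655 0.2458 -1.3789

BᵀP = [-1.5000 18.0000; -2.0000 4.5000]
S = R + BᵀPB = [1 0; 0 3/2] + [38.2500 12.0000; 12.0000 6.2500] = [39.2500 12.0000; 12.0000 7.7500]
BᵀPA = [-18.0000 13.5000; -4.5000 -1.5000]
K = S⁻¹·BᵀPA = [-0.5337 0.7655; 0.2458 -1.3789]
A−BK = [-0.3090 1.3906; -0.0554 0.1584]
AᵀP(A−BK) = [0.4986 -1.4257; -1.4257 5.5973]
P' = Q + AᵀP(A−BK) = [5.4986 -2.4257; -2.4257 5.8473]
tr(P') = 11.3460


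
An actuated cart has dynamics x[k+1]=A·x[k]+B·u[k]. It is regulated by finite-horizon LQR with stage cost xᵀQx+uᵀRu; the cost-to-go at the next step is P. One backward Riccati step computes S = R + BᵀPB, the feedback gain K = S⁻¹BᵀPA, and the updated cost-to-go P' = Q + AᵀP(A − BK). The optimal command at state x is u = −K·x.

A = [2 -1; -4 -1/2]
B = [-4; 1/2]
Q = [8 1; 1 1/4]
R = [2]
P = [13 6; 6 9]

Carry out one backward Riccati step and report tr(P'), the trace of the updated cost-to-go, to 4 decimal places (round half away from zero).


BᵀP = [-49.0000 -19.5000]
S = R + BᵀPB = [2] + [186.2500] = [188.2500]
BᵀPA = [-20.0000 58.7500]
K = S⁻¹·BᵀPA = [-0.1062 0.3121]
A−BK = [1.5750 0.2483; -3.9469 -0.6560]
AᵀP(A−BK) = [97.8752 16.2417; 16.2417 2.9150]
P' = Q + AᵀP(A−BK) = [105.8752 17.2417; 17.2417 3.1650]
tr(P') = 109.0402

109.0402


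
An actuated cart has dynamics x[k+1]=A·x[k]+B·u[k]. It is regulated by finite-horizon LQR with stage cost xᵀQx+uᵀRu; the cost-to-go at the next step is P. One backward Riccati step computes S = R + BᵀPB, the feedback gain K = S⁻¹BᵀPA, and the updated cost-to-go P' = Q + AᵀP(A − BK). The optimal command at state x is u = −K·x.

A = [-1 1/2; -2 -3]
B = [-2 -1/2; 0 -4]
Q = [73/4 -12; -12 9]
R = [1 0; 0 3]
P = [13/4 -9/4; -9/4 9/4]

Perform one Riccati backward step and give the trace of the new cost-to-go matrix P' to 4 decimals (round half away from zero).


29.5511

BᵀP = [-6.5000 4.5000; 7.3750 -7.8750]
S = R + BᵀPB = [1 0; 0 3] + [13.0000 -14.7500; -14.7500 27.8125] = [14.0000 -14.7500; -14.7500 30.8125]
BᵀPA = [-2.5000 -16.7500; 8.3750 27.3125]
K = S⁻¹·BᵀPA = [0.2175 -0.5297; 0.3759 0.6329]
A−BK = [-0.3771 -0.2429; -0.4963 -0.4686]
AᵀP(A−BK) = [0.6454 0.7507; 0.7507 1.6557]
P' = Q + AᵀP(A−BK) = [18.8954 -11.2493; -11.2493 10.6557]
tr(P') = 29.5511


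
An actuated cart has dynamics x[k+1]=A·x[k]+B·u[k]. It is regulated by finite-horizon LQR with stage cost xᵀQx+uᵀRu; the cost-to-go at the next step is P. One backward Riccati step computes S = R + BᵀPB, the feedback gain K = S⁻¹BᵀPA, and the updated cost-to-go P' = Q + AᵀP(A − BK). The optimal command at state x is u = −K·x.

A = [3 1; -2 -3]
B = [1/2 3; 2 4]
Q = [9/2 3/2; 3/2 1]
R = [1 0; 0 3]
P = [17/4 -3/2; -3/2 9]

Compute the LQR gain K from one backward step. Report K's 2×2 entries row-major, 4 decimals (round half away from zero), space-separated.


BᵀP = [-0.8750 17.2500; 6.7500 31.5000]
S = R + BᵀPB = [1 0; 0 3] + [34.0625 66.3750; 66.3750 146.2500] = [35.0625 66.3750; 66.3750 149.2500]
BᵀPA = [-37.1250 -52.6250; -42.7500 -87.7500]
K = S⁻¹·BᵀPA = [-3.2672 -2.4532; 1.1666 0.5031]
A−BK = [1.1339 0.7174; -0.1319 -0.1058]
AᵀP(A−BK) = [20.8266 13.6805; 13.6805 9.2935]
P' = Q + AᵀP(A−BK) = [25.3266 15.1805; 15.1805 10.2935]
tr(P') = 35.6201

-3.2672 -2.4532 1.1666 0.5031


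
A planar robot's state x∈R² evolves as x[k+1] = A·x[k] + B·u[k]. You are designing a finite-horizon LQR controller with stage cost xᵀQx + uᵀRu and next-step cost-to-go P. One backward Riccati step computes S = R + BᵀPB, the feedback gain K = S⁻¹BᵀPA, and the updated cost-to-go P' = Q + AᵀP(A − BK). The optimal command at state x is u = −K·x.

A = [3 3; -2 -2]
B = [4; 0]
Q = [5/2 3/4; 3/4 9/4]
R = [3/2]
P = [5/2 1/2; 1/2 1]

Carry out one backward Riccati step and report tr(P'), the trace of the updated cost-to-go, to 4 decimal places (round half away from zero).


BᵀP = [10.0000 2.0000]
S = R + BᵀPB = [3/2] + [40.0000] = [41.5000]
BᵀPA = [26.0000 26.0000]
K = S⁻¹·BᵀPA = [0.6265 0.6265]
A−BK = [0.4940 0.4940; -2.0000 -2.0000]
AᵀP(A−BK) = [4.2108 4.2108; 4.2108 4.2108]
P' = Q + AᵀP(A−BK) = [6.7108 4.9608; 4.9608 6.4608]
tr(P') = 13.1717

13.1717


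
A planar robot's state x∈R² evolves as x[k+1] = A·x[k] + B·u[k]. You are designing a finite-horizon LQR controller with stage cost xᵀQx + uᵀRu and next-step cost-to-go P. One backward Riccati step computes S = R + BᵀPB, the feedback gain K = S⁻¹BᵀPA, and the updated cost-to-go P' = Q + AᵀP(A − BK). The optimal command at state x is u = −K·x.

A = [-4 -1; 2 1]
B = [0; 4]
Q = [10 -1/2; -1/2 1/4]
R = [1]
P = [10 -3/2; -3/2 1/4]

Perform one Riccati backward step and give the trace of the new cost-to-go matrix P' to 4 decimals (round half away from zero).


63.5000

BᵀP = [-6.0000 1.0000]
S = R + BᵀPB = [1] + [4.0000] = [5.0000]
BᵀPA = [26.0000 7.0000]
K = S⁻¹·BᵀPA = [5.2000 1.4000]
A−BK = [-4.0000 -1.0000; -18.8000 -4.6000]
AᵀP(A−BK) = [49.8000 13.1000; 13.1000 3.4500]
P' = Q + AᵀP(A−BK) = [59.8000 12.6000; 12.6000 3.7000]
tr(P') = 63.5000


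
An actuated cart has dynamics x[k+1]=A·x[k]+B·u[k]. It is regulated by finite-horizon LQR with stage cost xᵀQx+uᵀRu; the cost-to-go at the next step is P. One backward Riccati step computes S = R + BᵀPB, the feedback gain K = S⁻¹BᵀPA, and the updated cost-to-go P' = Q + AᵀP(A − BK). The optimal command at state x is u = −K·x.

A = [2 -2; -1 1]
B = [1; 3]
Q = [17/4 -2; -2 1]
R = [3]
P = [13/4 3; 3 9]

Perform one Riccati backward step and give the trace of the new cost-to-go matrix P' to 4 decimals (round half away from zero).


24.6752

BᵀP = [12.2500 30.0000]
S = R + BᵀPB = [3] + [102.2500] = [105.2500]
BᵀPA = [-5.5000 5.5000]
K = S⁻¹·BᵀPA = [-0.0523 0.0523]
A−BK = [2.0523 -2.0523; -0.8432 0.8432]
AᵀP(A−BK) = [9.7126 -9.7126; -9.7126 9.7126]
P' = Q + AᵀP(A−BK) = [13.9626 -11.7126; -11.7126 10.7126]
tr(P') = 24.6752


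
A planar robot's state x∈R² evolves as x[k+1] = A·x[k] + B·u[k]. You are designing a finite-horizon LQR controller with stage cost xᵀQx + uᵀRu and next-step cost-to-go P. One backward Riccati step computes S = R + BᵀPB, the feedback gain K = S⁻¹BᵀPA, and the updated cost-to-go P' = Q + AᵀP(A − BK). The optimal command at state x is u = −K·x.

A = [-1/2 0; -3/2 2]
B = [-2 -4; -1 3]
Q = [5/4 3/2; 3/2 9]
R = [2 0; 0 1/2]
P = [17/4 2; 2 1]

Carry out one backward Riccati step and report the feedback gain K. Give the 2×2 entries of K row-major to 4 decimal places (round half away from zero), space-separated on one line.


BᵀP = [-10.5000 -5.0000; -11.0000 -5.0000]
S = R + BᵀPB = [2 0; 0 1/2] + [26.0000 27.0000; 27.0000 29.0000] = [28.0000 27.0000; 27.0000 29.5000]
BᵀPA = [12.7500 -10.0000; 13.0000 -10.0000]
K = S⁻¹·BᵀPA = [0.2590 -0.2577; 0.2036 -0.1031]
A−BK = [0.8325 -0.9278; -1.8518 2.0515]
AᵀP(A−BK) = [0.3631 -0.3737; -0.3737 0.3918]
P' = Q + AᵀP(A−BK) = [1.6131 1.1263; 1.1263 9.3918]
tr(P') = 11.0048

0.2590 -0.2577 0.2036 -0.1031


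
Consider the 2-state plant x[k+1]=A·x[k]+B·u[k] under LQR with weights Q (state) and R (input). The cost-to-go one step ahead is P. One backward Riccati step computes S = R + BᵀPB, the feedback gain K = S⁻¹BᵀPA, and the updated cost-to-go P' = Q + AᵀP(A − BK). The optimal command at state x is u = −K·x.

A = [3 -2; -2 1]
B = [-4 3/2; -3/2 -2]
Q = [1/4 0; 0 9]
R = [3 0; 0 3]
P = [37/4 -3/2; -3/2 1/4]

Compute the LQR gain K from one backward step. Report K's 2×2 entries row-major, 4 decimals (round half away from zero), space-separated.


BᵀP = [-34.7500 5.6250; 16.8750 -2.7500]
S = R + BᵀPB = [3 0; 0 3] + [130.5625 -63.3750; -63.3750 30.8125] = [133.5625 -63.3750; -63.3750 33.8125]
BᵀPA = [-115.5000 75.1250; 56.1250 -36.5000]
K = S⁻¹·BᵀPA = [-0.6973 0.4542; 0.3530 -0.2281]
A−BK = [-0.3186 0.1591; -2.3399 1.2251]
AᵀP(A−BK) = [1.9036 -1.2334; -1.2334 0.7997]
P' = Q + AᵀP(A−BK) = [2.1536 -1.2334; -1.2334 9.7997]
tr(P') = 11.9534

-0.6973 0.4542 0.3530 -0.2281


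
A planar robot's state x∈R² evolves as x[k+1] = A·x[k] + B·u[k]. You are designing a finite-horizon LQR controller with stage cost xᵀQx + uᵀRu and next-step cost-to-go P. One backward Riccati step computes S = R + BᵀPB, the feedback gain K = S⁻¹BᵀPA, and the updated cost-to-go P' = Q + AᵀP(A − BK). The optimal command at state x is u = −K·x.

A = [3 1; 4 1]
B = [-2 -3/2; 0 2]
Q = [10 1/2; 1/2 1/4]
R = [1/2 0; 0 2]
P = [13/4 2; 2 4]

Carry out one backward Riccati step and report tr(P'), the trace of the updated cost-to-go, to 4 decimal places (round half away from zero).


22.0222

BᵀP = [-6.5000 -4.0000; -0.8750 5.0000]
S = R + BᵀPB = [1/2 0; 0 2] + [13.0000 1.7500; 1.7500 11.3125] = [13.5000 1.7500; 1.7500 13.3125]
BᵀPA = [-35.5000 -10.5000; 17.3750 4.1250]
K = S⁻¹·BᵀPA = [-2.8473 -0.8321; 1.6795 0.4192]
A−BK = [-0.1755 -0.0354; 0.6411 0.1615]
AᵀP(A−BK) = [10.9889 2.9252; 2.9252 0.7833]
P' = Q + AᵀP(A−BK) = [20.9889 3.4252; 3.4252 1.0333]
tr(P') = 22.0222


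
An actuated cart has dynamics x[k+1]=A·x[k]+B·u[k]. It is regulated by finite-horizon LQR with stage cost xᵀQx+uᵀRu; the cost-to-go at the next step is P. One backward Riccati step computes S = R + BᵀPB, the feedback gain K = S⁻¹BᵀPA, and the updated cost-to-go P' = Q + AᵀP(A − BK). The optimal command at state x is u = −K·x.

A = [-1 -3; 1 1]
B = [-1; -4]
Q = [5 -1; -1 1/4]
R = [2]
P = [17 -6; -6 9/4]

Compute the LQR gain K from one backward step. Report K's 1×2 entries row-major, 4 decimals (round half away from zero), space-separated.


-1.4286 -3.4286

BᵀP = [7.0000 -3.0000]
S = R + BᵀPB = [2] + [5.0000] = [7.0000]
BᵀPA = [-10.0000 -24.0000]
K = S⁻¹·BᵀPA = [-1.4286 -3.4286]
A−BK = [-2.4286 -6.4286; -4.7143 -12.7143]
AᵀP(A−BK) = [16.9643 42.9643; 42.9643 108.9643]
P' = Q + AᵀP(A−BK) = [21.9643 41.9643; 41.9643 109.2143]
tr(P') = 131.1786


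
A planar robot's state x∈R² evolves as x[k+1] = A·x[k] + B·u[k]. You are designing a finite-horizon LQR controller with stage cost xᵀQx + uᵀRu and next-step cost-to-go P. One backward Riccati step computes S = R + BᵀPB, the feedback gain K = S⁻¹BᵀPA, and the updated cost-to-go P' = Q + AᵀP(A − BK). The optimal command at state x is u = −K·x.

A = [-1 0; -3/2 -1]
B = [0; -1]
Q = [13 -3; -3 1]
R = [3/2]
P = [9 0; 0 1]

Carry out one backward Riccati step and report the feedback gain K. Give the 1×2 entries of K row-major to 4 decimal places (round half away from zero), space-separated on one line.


BᵀP = [0.0000 -1.0000]
S = R + BᵀPB = [3/2] + [1.0000] = [2.5000]
BᵀPA = [1.5000 1.0000]
K = S⁻¹·BᵀPA = [0.6000 0.4000]
A−BK = [-1.0000 0.0000; -0.9000 -0.6000]
AᵀP(A−BK) = [10.3500 0.9000; 0.9000 0.6000]
P' = Q + AᵀP(A−BK) = [23.3500 -2.1000; -2.1000 1.6000]
tr(P') = 24.9500

0.6000 0.4000


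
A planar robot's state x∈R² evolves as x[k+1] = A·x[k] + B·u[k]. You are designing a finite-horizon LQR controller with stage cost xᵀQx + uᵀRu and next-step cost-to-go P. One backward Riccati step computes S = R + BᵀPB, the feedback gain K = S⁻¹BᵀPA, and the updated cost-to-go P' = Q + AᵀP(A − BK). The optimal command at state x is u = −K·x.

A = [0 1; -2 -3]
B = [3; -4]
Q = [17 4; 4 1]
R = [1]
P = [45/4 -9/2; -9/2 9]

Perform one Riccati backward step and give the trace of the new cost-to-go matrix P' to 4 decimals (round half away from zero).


32.3860

BᵀP = [51.7500 -49.5000]
S = R + BᵀPB = [1] + [353.2500] = [354.2500]
BᵀPA = [99.0000 200.2500]
K = S⁻¹·BᵀPA = [0.2795 0.5653]
A−BK = [-0.8384 -0.6958; -0.8821 -0.7389]
AᵀP(A−BK) = [8.3331 7.0374; 7.0374 6.0529]
P' = Q + AᵀP(A−BK) = [25.3331 11.0374; 11.0374 7.0529]
tr(P') = 32.3860


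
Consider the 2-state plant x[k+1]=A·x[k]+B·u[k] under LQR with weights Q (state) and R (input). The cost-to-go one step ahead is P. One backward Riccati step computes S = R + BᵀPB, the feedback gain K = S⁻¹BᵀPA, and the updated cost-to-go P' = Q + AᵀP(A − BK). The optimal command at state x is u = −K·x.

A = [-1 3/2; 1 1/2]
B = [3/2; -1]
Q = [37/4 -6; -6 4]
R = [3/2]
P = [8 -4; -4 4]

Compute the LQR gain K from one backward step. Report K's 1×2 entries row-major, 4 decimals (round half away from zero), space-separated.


BᵀP = [16.0000 -10.0000]
S = R + BᵀPB = [3/2] + [34.0000] = [35.5000]
BᵀPA = [-26.0000 19.0000]
K = S⁻¹·BᵀPA = [-0.7324 0.5352]
A−BK = [0.0986 0.6972; 0.2676 1.0352]
AᵀP(A−BK) = [0.9577 -0.0845; -0.0845 2.8310]
P' = Q + AᵀP(A−BK) = [10.2077 -6.0845; -6.0845 6.8310]
tr(P') = 17.0387

-0.7324 0.5352


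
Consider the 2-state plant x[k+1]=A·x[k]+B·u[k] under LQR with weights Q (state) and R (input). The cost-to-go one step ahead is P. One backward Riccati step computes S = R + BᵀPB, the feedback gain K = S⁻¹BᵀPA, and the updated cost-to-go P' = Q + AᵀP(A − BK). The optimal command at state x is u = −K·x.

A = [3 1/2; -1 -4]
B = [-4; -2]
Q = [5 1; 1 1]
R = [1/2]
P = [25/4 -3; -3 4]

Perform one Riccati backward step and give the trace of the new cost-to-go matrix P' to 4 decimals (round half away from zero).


97.9986

BᵀP = [-19.0000 4.0000]
S = R + BᵀPB = [1/2] + [68.0000] = [68.5000]
BᵀPA = [-61.0000 -25.5000]
K = S⁻¹·BᵀPA = [-0.8905 -0.3723]
A−BK = [-0.5620 -0.9891; -2.7810 -4.7445]
AᵀP(A−BK) = [23.9288 40.1670; 40.1670 68.0698]
P' = Q + AᵀP(A−BK) = [28.9288 41.1670; 41.1670 69.0698]
tr(P') = 97.9986


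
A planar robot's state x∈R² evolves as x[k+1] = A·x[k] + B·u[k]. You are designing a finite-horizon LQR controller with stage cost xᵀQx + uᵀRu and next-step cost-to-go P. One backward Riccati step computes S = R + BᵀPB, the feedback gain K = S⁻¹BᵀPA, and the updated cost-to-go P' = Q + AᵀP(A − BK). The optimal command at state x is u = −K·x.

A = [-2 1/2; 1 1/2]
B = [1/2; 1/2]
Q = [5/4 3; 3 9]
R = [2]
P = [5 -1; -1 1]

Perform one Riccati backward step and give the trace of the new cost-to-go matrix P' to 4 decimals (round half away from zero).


30.5833

BᵀP = [2.0000 0.0000]
S = R + BᵀPB = [2] + [1.0000] = [3.0000]
BᵀPA = [-4.0000 1.0000]
K = S⁻¹·BᵀPA = [-1.3333 0.3333]
A−BK = [-1.3333 0.3333; 1.6667 0.3333]
AᵀP(A−BK) = [19.6667 -2.6667; -2.6667 0.6667]
P' = Q + AᵀP(A−BK) = [20.9167 0.3333; 0.3333 9.6667]
tr(P') = 30.5833


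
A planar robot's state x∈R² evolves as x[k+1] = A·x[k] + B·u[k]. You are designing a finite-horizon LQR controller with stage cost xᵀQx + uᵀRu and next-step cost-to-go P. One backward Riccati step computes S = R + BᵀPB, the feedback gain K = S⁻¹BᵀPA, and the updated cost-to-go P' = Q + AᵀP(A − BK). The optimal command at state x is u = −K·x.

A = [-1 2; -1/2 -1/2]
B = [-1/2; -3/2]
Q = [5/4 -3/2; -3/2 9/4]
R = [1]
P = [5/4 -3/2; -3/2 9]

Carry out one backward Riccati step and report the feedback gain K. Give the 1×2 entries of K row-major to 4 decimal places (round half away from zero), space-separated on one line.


0.2460 0.4984

BᵀP = [1.6250 -12.7500]
S = R + BᵀPB = [1] + [18.3125] = [19.3125]
BᵀPA = [4.7500 9.6250]
K = S⁻¹·BᵀPA = [0.2460 0.4984]
A−BK = [-0.8770 2.2492; -0.1311 0.2476]
AᵀP(A−BK) = [0.8317 -1.8673; -1.8673 5.4531]
P' = Q + AᵀP(A−BK) = [2.0817 -3.3673; -3.3673 7.7031]
tr(P') = 9.7848


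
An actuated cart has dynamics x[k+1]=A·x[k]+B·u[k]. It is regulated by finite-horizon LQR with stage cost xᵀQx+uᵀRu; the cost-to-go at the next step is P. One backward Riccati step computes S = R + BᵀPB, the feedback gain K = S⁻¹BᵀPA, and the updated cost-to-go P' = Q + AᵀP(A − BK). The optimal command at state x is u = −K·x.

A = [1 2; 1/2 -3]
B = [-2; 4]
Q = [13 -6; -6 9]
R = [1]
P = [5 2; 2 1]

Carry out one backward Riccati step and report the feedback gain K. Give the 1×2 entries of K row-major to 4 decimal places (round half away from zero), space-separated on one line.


-0.4000 -0.8000

BᵀP = [-2.0000 0.0000]
S = R + BᵀPB = [1] + [4.0000] = [5.0000]
BᵀPA = [-2.0000 -4.0000]
K = S⁻¹·BᵀPA = [-0.4000 -0.8000]
A−BK = [0.2000 0.4000; 2.1000 0.2000]
AᵀP(A−BK) = [6.4500 2.9000; 2.9000 1.8000]
P' = Q + AᵀP(A−BK) = [19.4500 -3.1000; -3.1000 10.8000]
tr(P') = 30.2500


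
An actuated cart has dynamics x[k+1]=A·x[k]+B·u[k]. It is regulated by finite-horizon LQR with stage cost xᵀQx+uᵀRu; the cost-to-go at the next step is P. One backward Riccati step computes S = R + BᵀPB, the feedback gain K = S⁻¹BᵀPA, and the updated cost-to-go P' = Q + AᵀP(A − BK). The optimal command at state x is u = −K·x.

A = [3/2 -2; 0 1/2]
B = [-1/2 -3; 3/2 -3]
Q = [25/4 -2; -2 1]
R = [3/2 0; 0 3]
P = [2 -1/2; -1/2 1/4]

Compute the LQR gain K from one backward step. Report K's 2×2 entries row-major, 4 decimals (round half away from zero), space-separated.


BᵀP = [-1.7500 0.6250; -4.5000 0.7500]
S = R + BᵀPB = [3/2 0; 0 3] + [1.8125 3.3750; 3.3750 11.2500] = [3.3125 3.3750; 3.3750 14.2500]
BᵀPA = [-2.6250 3.8125; -6.7500 9.3750]
K = S⁻¹·BᵀPA = [-0.4084 0.6335; -0.3770 0.5079]
A−BK = [0.1649 -0.1597; -0.5183 1.0733]
AᵀP(A−BK) = [0.8835 -1.2840; -1.2840 1.8861]
P' = Q + AᵀP(A−BK) = [7.1335 -3.2840; -3.2840 2.8861]
tr(P') = 10.0196

-0.4084 0.6335 -0.3770 0.5079


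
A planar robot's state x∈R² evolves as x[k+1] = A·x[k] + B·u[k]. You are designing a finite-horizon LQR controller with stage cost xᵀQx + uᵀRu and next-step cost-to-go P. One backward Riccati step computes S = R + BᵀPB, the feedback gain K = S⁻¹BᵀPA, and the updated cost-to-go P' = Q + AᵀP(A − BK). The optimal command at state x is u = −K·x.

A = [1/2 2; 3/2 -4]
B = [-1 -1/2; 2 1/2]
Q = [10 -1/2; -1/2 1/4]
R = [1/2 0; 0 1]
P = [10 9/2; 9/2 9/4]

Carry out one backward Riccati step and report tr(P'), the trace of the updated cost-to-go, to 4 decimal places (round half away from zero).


BᵀP = [-1.0000 0.0000; -2.7500 -1.1250]
S = R + BᵀPB = [1/2 0; 0 1] + [1.0000 0.5000; 0.5000 0.8125] = [1.5000 0.5000; 0.5000 1.8125]
BᵀPA = [-0.5000 -2.0000; -3.0625 -1.0000]
K = S⁻¹·BᵀPA = [0.2532 -1.2658; -1.7595 -0.2025]
A−BK = [-0.1266 0.6329; 1.8734 -1.3671]
AᵀP(A−BK) = [9.0506 -0.2532; -0.2532 1.2658]
P' = Q + AᵀP(A−BK) = [19.0506 -0.7532; -0.7532 1.5158]
tr(P') = 20.5665

20.5665


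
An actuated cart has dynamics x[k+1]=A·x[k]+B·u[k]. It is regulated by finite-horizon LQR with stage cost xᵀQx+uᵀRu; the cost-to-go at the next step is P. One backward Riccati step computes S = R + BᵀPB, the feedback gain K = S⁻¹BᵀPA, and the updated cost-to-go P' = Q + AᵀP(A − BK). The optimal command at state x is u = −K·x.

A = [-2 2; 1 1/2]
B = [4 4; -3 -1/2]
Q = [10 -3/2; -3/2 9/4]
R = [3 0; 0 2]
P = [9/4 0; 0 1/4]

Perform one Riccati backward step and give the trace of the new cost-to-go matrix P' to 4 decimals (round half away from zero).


13.1278

BᵀP = [9.0000 -0.7500; 9.0000 -0.1250]
S = R + BᵀPB = [3 0; 0 2] + [38.2500 36.3750; 36.3750 36.0625] = [41.2500 36.3750; 36.3750 38.0625]
BᵀPA = [-18.7500 17.6250; -18.1250 17.9375]
K = S⁻¹·BᵀPA = [-0.2202 0.0744; -0.2658 0.4002]
A−BK = [-0.0562 0.1017; 0.2065 0.9233]
AᵀP(A−BK) = [0.3045 -0.2270; -0.2270 0.5733]
P' = Q + AᵀP(A−BK) = [10.3045 -1.7270; -1.7270 2.8233]
tr(P') = 13.1278


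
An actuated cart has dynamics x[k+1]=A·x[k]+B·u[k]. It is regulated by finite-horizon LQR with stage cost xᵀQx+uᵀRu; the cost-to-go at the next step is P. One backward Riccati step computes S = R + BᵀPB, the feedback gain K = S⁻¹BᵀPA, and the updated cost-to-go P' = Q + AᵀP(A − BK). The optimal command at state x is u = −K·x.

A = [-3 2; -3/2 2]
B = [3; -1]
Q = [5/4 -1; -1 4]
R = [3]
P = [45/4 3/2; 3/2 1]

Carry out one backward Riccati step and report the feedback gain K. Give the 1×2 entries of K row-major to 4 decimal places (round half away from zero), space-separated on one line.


-1.0597 0.7429

BᵀP = [32.2500 3.5000]
S = R + BᵀPB = [3] + [93.2500] = [96.2500]
BᵀPA = [-102.0000 71.5000]
K = S⁻¹·BᵀPA = [-1.0597 0.7429]
A−BK = [0.1792 -0.2286; -2.5597 2.7429]
AᵀP(A−BK) = [8.9065 -8.2286; -8.2286 7.8857]
P' = Q + AᵀP(A−BK) = [10.1565 -9.2286; -9.2286 11.8857]
tr(P') = 22.0422


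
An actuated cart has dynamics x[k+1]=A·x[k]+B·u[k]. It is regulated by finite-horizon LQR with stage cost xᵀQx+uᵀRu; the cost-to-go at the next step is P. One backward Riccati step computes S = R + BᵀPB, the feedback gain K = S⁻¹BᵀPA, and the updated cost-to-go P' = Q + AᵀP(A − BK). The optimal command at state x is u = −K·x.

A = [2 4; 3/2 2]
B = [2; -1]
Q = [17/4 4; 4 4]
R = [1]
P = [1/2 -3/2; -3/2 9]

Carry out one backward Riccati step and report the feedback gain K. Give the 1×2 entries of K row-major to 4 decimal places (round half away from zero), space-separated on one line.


-0.7222 -0.7778

BᵀP = [2.5000 -12.0000]
S = R + BᵀPB = [1] + [17.0000] = [18.0000]
BᵀPA = [-13.0000 -14.0000]
K = S⁻¹·BᵀPA = [-0.7222 -0.7778]
A−BK = [3.4444 5.5556; 0.7778 1.2222]
AᵀP(A−BK) = [3.8611 5.8889; 5.8889 9.1111]
P' = Q + AᵀP(A−BK) = [8.1111 9.8889; 9.8889 13.1111]
tr(P') = 21.2222


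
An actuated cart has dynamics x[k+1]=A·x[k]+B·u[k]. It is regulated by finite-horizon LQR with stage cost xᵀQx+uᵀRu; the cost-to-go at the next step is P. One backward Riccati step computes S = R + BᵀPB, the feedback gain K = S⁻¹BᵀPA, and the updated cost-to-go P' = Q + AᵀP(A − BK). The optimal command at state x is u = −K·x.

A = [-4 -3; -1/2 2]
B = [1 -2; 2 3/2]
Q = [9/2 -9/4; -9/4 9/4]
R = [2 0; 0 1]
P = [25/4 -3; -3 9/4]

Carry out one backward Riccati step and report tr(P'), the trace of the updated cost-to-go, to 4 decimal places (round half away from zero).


12.5927

BᵀP = [0.2500 1.5000; -17.0000 9.3750]
S = R + BᵀPB = [2 0; 0 1] + [3.2500 1.7500; 1.7500 48.0625] = [5.2500 1.7500; 1.7500 49.0625]
BᵀPA = [-1.7500 2.2500; 63.3125 69.7500]
K = S⁻¹·BᵀPA = [-0.7727 -0.0459; 1.3180 1.4233]
A−BK = [-0.5913 -0.1076; -0.9317 -0.0432]
AᵀP(A−BK) = [3.7641 2.0576; 2.0576 2.0786]
P' = Q + AᵀP(A−BK) = [8.2641 -0.1924; -0.1924 4.3286]
tr(P') = 12.5927


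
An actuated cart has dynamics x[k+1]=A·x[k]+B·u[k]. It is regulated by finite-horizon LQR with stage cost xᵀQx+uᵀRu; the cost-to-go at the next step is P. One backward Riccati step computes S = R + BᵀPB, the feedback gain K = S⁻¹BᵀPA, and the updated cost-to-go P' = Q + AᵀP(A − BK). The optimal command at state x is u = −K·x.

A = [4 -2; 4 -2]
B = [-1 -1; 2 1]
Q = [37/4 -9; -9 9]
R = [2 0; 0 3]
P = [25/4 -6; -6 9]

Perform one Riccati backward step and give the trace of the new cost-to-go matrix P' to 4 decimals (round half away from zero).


BᵀP = [-18.2500 24.0000; -12.2500 15.0000]
S = R + BᵀPB = [2 0; 0 3] + [66.2500 42.2500; 42.2500 27.2500] = [68.2500 42.2500; 42.2500 30.2500]
BᵀPA = [23.0000 -11.5000; 11.0000 -5.5000]
K = S⁻¹·BᵀPA = [0.8265 -0.4132; -0.7907 0.3953]
A−BK = [4.0358 -2.0179; 3.1377 -1.5689]
AᵀP(A−BK) = [41.6887 -20.8444; -20.8444 10.4222]
P' = Q + AᵀP(A−BK) = [50.9387 -29.8444; -29.8444 19.4222]
tr(P') = 70.3609

70.3609


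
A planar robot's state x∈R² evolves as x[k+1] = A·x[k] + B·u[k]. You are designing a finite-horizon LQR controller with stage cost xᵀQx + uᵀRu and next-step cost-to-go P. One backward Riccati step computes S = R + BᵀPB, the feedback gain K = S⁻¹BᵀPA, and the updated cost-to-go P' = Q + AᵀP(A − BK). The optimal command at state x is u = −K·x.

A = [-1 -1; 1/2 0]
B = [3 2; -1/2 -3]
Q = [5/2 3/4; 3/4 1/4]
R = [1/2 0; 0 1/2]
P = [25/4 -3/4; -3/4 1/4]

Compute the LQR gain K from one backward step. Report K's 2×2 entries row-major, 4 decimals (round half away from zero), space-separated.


BᵀP = [19.1250 -2.3750; 14.7500 -2.2500]
S = R + BᵀPB = [1/2 0; 0 1/2] + [58.5625 45.3750; 45.3750 36.2500] = [59.0625 45.3750; 45.3750 36.7500]
BᵀPA = [-20.3125 -19.1250; -15.8750 -14.7500]
K = S⁻¹·BᵀPA = [-0.2343 -0.3006; -0.1427 -0.0302]
A−BK = [-0.0118 -0.0378; -0.0453 -0.2410]
AᵀP(A−BK) = [0.0382 0.0395; 0.0395 0.0554]
P' = Q + AᵀP(A−BK) = [2.5382 0.7895; 0.7895 0.3054]
tr(P') = 2.8436

-0.2343 -0.3006 -0.1427 -0.0302


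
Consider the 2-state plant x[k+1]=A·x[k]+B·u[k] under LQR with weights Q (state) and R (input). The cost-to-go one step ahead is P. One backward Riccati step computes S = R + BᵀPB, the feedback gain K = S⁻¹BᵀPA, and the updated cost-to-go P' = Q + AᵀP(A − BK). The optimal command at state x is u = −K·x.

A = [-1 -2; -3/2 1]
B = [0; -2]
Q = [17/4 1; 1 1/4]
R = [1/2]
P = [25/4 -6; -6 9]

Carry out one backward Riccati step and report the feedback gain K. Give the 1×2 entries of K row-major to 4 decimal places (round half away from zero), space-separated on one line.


0.4110 -1.1507

BᵀP = [12.0000 -18.0000]
S = R + BᵀPB = [1/2] + [36.0000] = [36.5000]
BᵀPA = [15.0000 -42.0000]
K = S⁻¹·BᵀPA = [0.4110 -1.1507]
A−BK = [-1.0000 -2.0000; -0.6781 -1.3014]
AᵀP(A−BK) = [2.3356 4.2603; 4.2603 9.6712]
P' = Q + AᵀP(A−BK) = [6.5856 5.2603; 5.2603 9.9212]
tr(P') = 16.5068


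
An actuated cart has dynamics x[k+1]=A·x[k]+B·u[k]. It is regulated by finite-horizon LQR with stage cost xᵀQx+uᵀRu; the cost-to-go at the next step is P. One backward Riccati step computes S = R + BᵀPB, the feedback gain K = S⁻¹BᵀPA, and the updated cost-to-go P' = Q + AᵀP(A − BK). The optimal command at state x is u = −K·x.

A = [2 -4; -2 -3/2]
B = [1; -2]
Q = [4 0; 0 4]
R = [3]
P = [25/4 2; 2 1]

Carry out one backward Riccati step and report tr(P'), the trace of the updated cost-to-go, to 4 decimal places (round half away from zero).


BᵀP = [2.2500 0.0000]
S = R + BᵀPB = [3] + [2.2500] = [5.2500]
BᵀPA = [4.5000 -9.0000]
K = S⁻¹·BᵀPA = [0.8571 -1.7143]
A−BK = [1.1429 -2.2857; -0.2857 -4.9286]
AᵀP(A−BK) = [9.1429 -29.2857; -29.2857 110.8214]
P' = Q + AᵀP(A−BK) = [13.1429 -29.2857; -29.2857 114.8214]
tr(P') = 127.9643

127.9643


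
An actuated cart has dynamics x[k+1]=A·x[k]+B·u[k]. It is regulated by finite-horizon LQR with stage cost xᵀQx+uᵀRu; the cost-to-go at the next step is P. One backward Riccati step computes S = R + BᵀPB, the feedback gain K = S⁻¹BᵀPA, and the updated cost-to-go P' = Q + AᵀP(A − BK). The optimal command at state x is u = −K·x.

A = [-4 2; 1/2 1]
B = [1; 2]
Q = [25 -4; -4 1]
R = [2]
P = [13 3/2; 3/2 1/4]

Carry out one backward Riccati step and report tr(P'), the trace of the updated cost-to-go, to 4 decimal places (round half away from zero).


53.3580

BᵀP = [16.0000 2.0000]
S = R + BᵀPB = [2] + [20.0000] = [22.0000]
BᵀPA = [-63.0000 34.0000]
K = S⁻¹·BᵀPA = [-2.8636 1.5455]
A−BK = [-1.1364 0.4545; 6.2273 -2.0909]
AᵀP(A−BK) = [21.6534 -11.0114; -11.0114 5.7045]
P' = Q + AᵀP(A−BK) = [46.6534 -15.0114; -15.0114 6.7045]
tr(P') = 53.3580


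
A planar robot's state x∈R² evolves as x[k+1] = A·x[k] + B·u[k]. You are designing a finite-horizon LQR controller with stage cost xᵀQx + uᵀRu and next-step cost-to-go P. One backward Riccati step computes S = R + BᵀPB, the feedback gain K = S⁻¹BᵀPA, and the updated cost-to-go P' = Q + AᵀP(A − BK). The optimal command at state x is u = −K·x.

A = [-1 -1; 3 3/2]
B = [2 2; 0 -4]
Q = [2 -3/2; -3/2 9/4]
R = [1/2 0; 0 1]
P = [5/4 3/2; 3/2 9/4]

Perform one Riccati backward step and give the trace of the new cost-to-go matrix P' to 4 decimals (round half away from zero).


4.9275

BᵀP = [2.5000 3.0000; -3.5000 -6.0000]
S = R + BᵀPB = [1/2 0; 0 1] + [5.0000 -7.0000; -7.0000 17.0000] = [5.5000 -7.0000; -7.0000 18.0000]
BᵀPA = [6.5000 2.0000; -14.5000 -5.5000]
K = S⁻¹·BᵀPA = [0.3100 -0.0500; -0.6850 -0.3250]
A−BK = [-0.2500 -0.2500; 0.2600 0.2000]
AᵀP(A−BK) = [0.5525 0.2375; 0.2375 0.1250]
P' = Q + AᵀP(A−BK) = [2.5525 -1.2625; -1.2625 2.3750]
tr(P') = 4.9275


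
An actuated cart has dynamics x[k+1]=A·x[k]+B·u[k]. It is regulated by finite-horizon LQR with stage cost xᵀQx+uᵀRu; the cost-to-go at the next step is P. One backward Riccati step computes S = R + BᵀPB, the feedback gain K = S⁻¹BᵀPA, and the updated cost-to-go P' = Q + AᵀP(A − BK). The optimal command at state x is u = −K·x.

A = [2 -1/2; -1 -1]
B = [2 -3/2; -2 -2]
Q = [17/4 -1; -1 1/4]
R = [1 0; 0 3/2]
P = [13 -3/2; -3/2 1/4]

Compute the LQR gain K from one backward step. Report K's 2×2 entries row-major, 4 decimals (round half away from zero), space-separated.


0.7725 -0.0768 -0.2880 0.1625

BᵀP = [29.0000 -3.5000; -16.5000 1.7500]
S = R + BᵀPB = [1 0; 0 3/2] + [65.0000 -36.5000; -36.5000 21.2500] = [66.0000 -36.5000; -36.5000 22.7500]
BᵀPA = [61.5000 -11.0000; -34.7500 6.5000]
K = S⁻¹·BᵀPA = [0.7725 -0.0768; -0.2880 0.1625]
A−BK = [0.0229 -0.1027; -0.0310 -0.8287]
AᵀP(A−BK) = [0.7304 -0.1300; -0.1300 0.0990]
P' = Q + AᵀP(A−BK) = [4.9804 -1.1300; -1.1300 0.3490]
tr(P') = 5.3294


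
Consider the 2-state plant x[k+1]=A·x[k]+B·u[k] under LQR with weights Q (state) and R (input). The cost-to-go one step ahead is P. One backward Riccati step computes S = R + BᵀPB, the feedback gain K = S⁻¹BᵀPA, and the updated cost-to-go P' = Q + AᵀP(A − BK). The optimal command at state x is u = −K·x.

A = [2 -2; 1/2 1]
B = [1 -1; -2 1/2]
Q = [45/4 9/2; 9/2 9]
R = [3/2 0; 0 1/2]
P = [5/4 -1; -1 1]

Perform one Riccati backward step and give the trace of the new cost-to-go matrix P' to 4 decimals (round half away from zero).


BᵀP = [3.2500 -3.0000; -1.7500 1.5000]
S = R + BᵀPB = [3/2 0; 0 1/2] + [9.2500 -4.7500; -4.7500 2.5000] = [10.7500 -4.7500; -4.7500 3.0000]
BᵀPA = [5.0000 -9.5000; -2.7500 5.0000]
K = S⁻¹·BᵀPA = [0.2000 -0.4903; -0.6000 0.8903]
A−BK = [1.2000 -0.6194; 1.2000 -0.4258]
AᵀP(A−BK) = [0.6000 -0.6000; -0.6000 0.8903]
P' = Q + AᵀP(A−BK) = [11.8500 3.9000; 3.9000 9.8903]
tr(P') = 21.7403

21.7403


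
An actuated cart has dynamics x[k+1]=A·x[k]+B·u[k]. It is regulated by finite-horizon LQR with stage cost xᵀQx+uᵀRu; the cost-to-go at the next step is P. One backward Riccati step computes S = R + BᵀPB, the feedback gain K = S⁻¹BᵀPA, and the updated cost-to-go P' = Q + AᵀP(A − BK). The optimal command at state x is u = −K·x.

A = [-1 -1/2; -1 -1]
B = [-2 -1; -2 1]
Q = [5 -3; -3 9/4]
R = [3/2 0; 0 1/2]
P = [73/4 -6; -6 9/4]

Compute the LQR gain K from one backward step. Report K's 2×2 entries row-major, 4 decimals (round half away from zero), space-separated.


0.3322 0.2220 0.1627 -0.0979

BᵀP = [-24.5000 7.5000; -24.2500 8.2500]
S = R + BᵀPB = [3/2 0; 0 1/2] + [34.0000 32.0000; 32.0000 32.5000] = [35.5000 32.0000; 32.0000 33.0000]
BᵀPA = [17.0000 4.7500; 16.0000 3.8750]
K = S⁻¹·BᵀPA = [0.3322 0.2220; 0.1627 -0.0979]
A−BK = [-0.1729 -0.1538; -0.4983 -0.4581]
AᵀP(A−BK) = [0.2492 0.1665; 0.1665 0.1371]
P' = Q + AᵀP(A−BK) = [5.2492 -2.8335; -2.8335 2.3871]
tr(P') = 7.6363


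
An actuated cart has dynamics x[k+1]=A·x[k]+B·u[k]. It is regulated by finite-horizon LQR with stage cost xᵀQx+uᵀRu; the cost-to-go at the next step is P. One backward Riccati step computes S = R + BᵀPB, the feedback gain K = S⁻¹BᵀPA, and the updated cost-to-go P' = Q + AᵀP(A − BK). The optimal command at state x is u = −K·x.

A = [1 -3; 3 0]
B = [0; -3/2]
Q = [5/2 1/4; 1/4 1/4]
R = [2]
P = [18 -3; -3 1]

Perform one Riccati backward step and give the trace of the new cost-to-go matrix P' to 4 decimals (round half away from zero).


130.8676

BᵀP = [4.5000 -1.5000]
S = R + BᵀPB = [2] + [2.2500] = [4.2500]
BᵀPA = [0.0000 -13.5000]
K = S⁻¹·BᵀPA = [0.0000 -3.1765]
A−BK = [1.0000 -3.0000; 3.0000 -4.7647]
AᵀP(A−BK) = [9.0000 -27.0000; -27.0000 119.1176]
P' = Q + AᵀP(A−BK) = [11.5000 -26.7500; -26.7500 119.3676]
tr(P') = 130.8676


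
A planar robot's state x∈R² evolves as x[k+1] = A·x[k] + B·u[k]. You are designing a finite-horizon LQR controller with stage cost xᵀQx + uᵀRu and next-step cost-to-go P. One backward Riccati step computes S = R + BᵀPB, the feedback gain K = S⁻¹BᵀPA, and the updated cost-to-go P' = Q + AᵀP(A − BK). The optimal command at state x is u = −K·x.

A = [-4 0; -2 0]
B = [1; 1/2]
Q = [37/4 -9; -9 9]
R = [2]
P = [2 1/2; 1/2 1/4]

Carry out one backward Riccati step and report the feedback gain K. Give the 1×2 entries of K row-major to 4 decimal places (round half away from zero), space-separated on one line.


-2.2466 0.0000

BᵀP = [2.2500 0.6250]
S = R + BᵀPB = [2] + [2.5625] = [4.5625]
BᵀPA = [-10.2500 0.0000]
K = S⁻¹·BᵀPA = [-2.2466 0.0000]
A−BK = [-1.7534 0.0000; -0.8767 0.0000]
AᵀP(A−BK) = [17.9726 0.0000; 0.0000 0.0000]
P' = Q + AᵀP(A−BK) = [27.2226 -9.0000; -9.0000 9.0000]
tr(P') = 36.2226


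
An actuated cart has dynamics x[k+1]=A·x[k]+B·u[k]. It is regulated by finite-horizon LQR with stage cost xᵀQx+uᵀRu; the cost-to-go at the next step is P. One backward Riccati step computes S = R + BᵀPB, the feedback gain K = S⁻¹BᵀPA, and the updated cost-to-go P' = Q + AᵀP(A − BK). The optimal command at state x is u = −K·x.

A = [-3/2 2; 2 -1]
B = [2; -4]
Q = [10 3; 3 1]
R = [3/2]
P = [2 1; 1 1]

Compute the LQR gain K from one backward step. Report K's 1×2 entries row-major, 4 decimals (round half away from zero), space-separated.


BᵀP = [0.0000 -2.0000]
S = R + BᵀPB = [3/2] + [8.0000] = [9.5000]
BᵀPA = [-4.0000 2.0000]
K = S⁻¹·BᵀPA = [-0.4211 0.2105]
A−BK = [-0.6579 1.5789; 0.3158 -0.1579]
AᵀP(A−BK) = [0.8158 -1.6579; -1.6579 4.5789]
P' = Q + AᵀP(A−BK) = [10.8158 1.3421; 1.3421 5.5789]
tr(P') = 16.3947

-0.4211 0.2105


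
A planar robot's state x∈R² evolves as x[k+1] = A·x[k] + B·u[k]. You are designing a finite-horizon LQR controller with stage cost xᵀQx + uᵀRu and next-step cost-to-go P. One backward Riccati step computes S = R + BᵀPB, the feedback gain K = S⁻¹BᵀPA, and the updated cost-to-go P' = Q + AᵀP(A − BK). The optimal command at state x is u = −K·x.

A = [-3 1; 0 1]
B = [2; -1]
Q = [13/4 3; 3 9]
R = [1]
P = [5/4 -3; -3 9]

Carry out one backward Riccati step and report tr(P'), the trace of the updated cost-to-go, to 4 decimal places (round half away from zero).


BᵀP = [5.5000 -15.0000]
S = R + BᵀPB = [1] + [26.0000] = [27.0000]
BᵀPA = [-16.5000 -9.5000]
K = S⁻¹·BᵀPA = [-0.6111 -0.3519]
A−BK = [-1.7778 1.7037; -0.6111 0.6481]
AᵀP(A−BK) = [1.1667 -0.5556; -0.5556 0.9074]
P' = Q + AᵀP(A−BK) = [4.4167 2.4444; 2.4444 9.9074]
tr(P') = 14.3241

14.3241
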